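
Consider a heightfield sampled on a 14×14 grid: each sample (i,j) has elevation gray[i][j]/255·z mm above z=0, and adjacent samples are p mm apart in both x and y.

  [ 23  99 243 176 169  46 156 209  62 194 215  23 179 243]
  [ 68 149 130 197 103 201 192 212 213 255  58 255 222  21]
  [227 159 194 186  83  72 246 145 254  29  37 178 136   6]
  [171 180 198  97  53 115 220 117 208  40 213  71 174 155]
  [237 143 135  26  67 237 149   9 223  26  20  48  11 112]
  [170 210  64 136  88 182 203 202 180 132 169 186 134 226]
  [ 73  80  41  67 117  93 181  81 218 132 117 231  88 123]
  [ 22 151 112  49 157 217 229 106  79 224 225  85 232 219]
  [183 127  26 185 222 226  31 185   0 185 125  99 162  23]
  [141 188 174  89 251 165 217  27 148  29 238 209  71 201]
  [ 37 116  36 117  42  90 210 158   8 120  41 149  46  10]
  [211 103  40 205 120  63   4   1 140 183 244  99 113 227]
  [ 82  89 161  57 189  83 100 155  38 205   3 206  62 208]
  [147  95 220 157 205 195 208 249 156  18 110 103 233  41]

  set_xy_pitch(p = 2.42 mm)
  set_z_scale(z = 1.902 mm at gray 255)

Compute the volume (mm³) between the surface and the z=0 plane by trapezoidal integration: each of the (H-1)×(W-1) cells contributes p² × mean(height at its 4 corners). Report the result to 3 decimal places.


height_mm = gray/255 × 1.902; cell vol = 2.42² × mean(4 corners)
unit = 2.42² × 1.902 / (4×255) = 0.0109205 mm³ per gray-sum
row 0: Σ corner-gray over 13 cells = 8271  → 90.3232
row 1: Σ corner-gray over 13 cells = 8134  → 88.8271
row 2: Σ corner-gray over 13 cells = 7369  → 80.4729
row 3: Σ corner-gray over 13 cells = 6235  → 68.0891
row 4: Σ corner-gray over 13 cells = 6705  → 73.2217
row 5: Σ corner-gray over 13 cells = 7256  → 79.2389
row 6: Σ corner-gray over 13 cells = 7061  → 77.1094
row 7: Σ corner-gray over 13 cells = 7325  → 79.9924
row 8: Σ corner-gray over 13 cells = 7306  → 79.7849
row 9: Σ corner-gray over 13 cells = 6267  → 68.4385
row 10: Σ corner-gray over 13 cells = 5381  → 58.7630
row 11: Σ corner-gray over 13 cells = 6054  → 66.1125
row 12: Σ corner-gray over 13 cells = 7072  → 77.2295
Σ rows: total corner-gray = 90436  → 987.6030 mm³

987.603


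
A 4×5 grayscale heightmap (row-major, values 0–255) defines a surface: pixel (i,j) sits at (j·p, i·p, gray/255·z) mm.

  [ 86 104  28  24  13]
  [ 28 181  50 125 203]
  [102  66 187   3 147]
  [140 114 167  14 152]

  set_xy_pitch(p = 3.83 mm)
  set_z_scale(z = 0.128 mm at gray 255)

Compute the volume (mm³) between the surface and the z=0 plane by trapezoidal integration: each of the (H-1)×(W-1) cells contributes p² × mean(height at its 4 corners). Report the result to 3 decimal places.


height_mm = gray/255 × 0.128; cell vol = 3.83² × mean(4 corners)
unit = 3.83² × 0.128 / (4×255) = 0.0018408 mm³ per gray-sum
row 0: Σ corner-gray over 4 cells = 1354  → 2.4924
row 1: Σ corner-gray over 4 cells = 1704  → 3.1367
row 2: Σ corner-gray over 4 cells = 1643  → 3.0244
Σ rows: total corner-gray = 4701  → 8.6536 mm³

8.654


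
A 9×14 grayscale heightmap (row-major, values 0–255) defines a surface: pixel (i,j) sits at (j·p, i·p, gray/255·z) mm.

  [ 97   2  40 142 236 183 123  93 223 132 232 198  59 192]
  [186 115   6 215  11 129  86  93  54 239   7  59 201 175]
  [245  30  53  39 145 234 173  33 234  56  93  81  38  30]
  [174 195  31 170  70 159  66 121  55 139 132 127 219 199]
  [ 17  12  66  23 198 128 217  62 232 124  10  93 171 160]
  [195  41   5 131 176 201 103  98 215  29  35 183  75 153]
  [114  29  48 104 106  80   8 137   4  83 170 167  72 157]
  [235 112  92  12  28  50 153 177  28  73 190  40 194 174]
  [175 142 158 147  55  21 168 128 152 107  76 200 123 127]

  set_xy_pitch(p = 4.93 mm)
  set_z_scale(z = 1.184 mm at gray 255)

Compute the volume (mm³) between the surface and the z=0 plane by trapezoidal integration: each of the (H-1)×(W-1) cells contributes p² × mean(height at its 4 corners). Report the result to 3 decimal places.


1299.789

height_mm = gray/255 × 1.184; cell vol = 4.93² × mean(4 corners)
unit = 4.93² × 1.184 / (4×255) = 0.0282127 mm³ per gray-sum
row 0: Σ corner-gray over 13 cells = 6406  → 180.7309
row 1: Σ corner-gray over 13 cells = 5484  → 154.7187
row 2: Σ corner-gray over 13 cells = 6034  → 170.2357
row 3: Σ corner-gray over 13 cells = 6190  → 174.6369
row 4: Σ corner-gray over 13 cells = 5781  → 163.0979
row 5: Σ corner-gray over 13 cells = 5219  → 147.2423
row 6: Σ corner-gray over 13 cells = 4994  → 140.8945
row 7: Σ corner-gray over 13 cells = 5963  → 168.2326
Σ rows: total corner-gray = 46071  → 1299.7895 mm³


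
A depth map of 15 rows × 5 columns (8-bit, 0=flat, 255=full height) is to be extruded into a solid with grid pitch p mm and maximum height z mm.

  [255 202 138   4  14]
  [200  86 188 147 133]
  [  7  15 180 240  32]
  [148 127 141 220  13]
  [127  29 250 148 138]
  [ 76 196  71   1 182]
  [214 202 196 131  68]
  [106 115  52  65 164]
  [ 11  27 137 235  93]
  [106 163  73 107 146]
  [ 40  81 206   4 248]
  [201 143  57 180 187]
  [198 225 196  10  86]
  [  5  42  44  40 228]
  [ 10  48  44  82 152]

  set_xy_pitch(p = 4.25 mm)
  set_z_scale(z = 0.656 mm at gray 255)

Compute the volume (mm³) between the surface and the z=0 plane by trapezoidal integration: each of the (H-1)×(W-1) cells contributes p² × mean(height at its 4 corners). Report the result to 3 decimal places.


312.035

height_mm = gray/255 × 0.656; cell vol = 4.25² × mean(4 corners)
unit = 4.25² × 0.656 / (4×255) = 0.0116167 mm³ per gray-sum
row 0: Σ corner-gray over 4 cells = 2132  → 24.7667
row 1: Σ corner-gray over 4 cells = 2084  → 24.2091
row 2: Σ corner-gray over 4 cells = 2046  → 23.7677
row 3: Σ corner-gray over 4 cells = 2256  → 26.2072
row 4: Σ corner-gray over 4 cells = 1913  → 22.2227
row 5: Σ corner-gray over 4 cells = 2134  → 24.7900
row 6: Σ corner-gray over 4 cells = 2074  → 24.0930
row 7: Σ corner-gray over 4 cells = 1636  → 19.0049
row 8: Σ corner-gray over 4 cells = 1840  → 21.3747
row 9: Σ corner-gray over 4 cells = 1808  → 21.0029
row 10: Σ corner-gray over 4 cells = 2018  → 23.4424
row 11: Σ corner-gray over 4 cells = 2294  → 26.6486
row 12: Σ corner-gray over 4 cells = 1631  → 18.9468
row 13: Σ corner-gray over 4 cells = 995  → 11.5586
Σ rows: total corner-gray = 26861  → 312.0353 mm³


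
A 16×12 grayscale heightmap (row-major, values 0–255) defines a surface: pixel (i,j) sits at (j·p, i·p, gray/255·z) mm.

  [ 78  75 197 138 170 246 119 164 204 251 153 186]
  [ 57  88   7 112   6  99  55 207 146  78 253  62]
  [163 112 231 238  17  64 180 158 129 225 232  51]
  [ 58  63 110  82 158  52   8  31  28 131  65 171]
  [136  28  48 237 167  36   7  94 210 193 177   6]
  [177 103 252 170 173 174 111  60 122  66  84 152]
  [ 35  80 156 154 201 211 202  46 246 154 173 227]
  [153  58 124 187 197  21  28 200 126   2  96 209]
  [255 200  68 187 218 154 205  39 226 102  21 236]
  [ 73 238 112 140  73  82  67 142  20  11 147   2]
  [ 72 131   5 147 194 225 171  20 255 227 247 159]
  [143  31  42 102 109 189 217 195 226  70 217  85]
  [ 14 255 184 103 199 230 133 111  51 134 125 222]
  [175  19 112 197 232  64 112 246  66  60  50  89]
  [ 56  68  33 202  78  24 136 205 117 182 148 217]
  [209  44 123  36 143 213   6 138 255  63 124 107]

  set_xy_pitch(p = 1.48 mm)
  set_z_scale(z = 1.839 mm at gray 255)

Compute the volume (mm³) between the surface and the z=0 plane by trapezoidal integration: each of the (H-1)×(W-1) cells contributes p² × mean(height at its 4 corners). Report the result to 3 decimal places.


334.739

height_mm = gray/255 × 1.839; cell vol = 1.48² × mean(4 corners)
unit = 1.48² × 1.839 / (4×255) = 0.00394916 mm³ per gray-sum
row 0: Σ corner-gray over 11 cells = 5919  → 23.3751
row 1: Σ corner-gray over 11 cells = 5607  → 22.1430
row 2: Σ corner-gray over 11 cells = 5071  → 20.0262
row 3: Σ corner-gray over 11 cells = 4221  → 16.6694
row 4: Σ corner-gray over 11 cells = 5495  → 21.7006
row 5: Σ corner-gray over 11 cells = 6467  → 25.5392
row 6: Σ corner-gray over 11 cells = 5948  → 23.4896
row 7: Σ corner-gray over 11 cells = 5771  → 22.7906
row 8: Σ corner-gray over 11 cells = 5470  → 21.6019
row 9: Σ corner-gray over 11 cells = 5614  → 22.1706
row 10: Σ corner-gray over 11 cells = 6499  → 25.6656
row 11: Σ corner-gray over 11 cells = 6310  → 24.9192
row 12: Σ corner-gray over 11 cells = 5866  → 23.1658
row 13: Σ corner-gray over 11 cells = 5239  → 20.6897
row 14: Σ corner-gray over 11 cells = 5265  → 20.7923
Σ rows: total corner-gray = 84762  → 334.7389 mm³


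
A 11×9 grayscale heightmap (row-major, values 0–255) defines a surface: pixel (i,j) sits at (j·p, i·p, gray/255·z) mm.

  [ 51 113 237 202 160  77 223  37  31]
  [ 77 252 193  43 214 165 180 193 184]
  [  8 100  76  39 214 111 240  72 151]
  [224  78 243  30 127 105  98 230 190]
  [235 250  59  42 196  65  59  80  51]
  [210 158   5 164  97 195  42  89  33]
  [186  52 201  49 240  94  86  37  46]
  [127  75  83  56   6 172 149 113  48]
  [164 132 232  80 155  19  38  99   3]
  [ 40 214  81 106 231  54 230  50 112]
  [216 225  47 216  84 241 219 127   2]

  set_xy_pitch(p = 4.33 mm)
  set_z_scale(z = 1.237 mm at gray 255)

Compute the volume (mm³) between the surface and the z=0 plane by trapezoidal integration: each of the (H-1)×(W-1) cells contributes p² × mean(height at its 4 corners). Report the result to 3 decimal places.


height_mm = gray/255 × 1.237; cell vol = 4.33² × mean(4 corners)
unit = 4.33² × 1.237 / (4×255) = 0.0227376 mm³ per gray-sum
row 0: Σ corner-gray over 8 cells = 4921  → 111.8919
row 1: Σ corner-gray over 8 cells = 4604  → 104.6841
row 2: Σ corner-gray over 8 cells = 4099  → 93.2016
row 3: Σ corner-gray over 8 cells = 4024  → 91.4962
row 4: Σ corner-gray over 8 cells = 3531  → 80.2866
row 5: Σ corner-gray over 8 cells = 3493  → 79.4226
row 6: Σ corner-gray over 8 cells = 3233  → 73.5108
row 7: Σ corner-gray over 8 cells = 3160  → 71.8509
row 8: Σ corner-gray over 8 cells = 3761  → 85.5163
row 9: Σ corner-gray over 8 cells = 4620  → 105.0479
Σ rows: total corner-gray = 39446  → 896.9088 mm³

896.909


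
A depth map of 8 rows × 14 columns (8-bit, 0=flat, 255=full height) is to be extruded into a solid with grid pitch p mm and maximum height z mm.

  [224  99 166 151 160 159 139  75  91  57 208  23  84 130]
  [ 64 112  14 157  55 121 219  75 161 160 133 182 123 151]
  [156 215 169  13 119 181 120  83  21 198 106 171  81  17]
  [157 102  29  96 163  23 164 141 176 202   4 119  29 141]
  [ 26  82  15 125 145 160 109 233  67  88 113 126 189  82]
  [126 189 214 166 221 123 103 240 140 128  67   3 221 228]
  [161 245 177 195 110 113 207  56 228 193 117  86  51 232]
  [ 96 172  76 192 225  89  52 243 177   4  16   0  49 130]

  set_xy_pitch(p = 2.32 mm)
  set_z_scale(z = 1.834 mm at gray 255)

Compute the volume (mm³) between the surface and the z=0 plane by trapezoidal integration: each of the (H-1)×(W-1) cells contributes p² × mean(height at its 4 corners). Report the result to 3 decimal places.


height_mm = gray/255 × 1.834; cell vol = 2.32² × mean(4 corners)
unit = 2.32² × 1.834 / (4×255) = 0.00967777 mm³ per gray-sum
row 0: Σ corner-gray over 13 cells = 6417  → 62.1022
row 1: Σ corner-gray over 13 cells = 6366  → 61.6087
row 2: Σ corner-gray over 13 cells = 5921  → 57.3021
row 3: Σ corner-gray over 13 cells = 5806  → 56.1891
row 4: Σ corner-gray over 13 cells = 6996  → 67.7057
row 5: Σ corner-gray over 13 cells = 7933  → 76.7737
row 6: Σ corner-gray over 13 cells = 6765  → 65.4701
Σ rows: total corner-gray = 46204  → 447.1515 mm³

447.152


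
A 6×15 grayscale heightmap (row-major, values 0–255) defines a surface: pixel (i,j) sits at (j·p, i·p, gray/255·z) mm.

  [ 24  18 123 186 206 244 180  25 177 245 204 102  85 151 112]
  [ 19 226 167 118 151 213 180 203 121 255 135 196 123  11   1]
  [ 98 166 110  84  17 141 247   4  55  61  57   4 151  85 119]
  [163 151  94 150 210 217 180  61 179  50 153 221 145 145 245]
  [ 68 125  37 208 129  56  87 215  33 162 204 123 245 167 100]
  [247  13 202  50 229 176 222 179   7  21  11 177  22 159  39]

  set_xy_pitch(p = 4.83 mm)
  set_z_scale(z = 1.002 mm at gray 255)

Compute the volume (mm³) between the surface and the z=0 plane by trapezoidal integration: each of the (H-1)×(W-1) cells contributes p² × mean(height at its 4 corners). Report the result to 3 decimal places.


847.662

height_mm = gray/255 × 1.002; cell vol = 4.83² × mean(4 corners)
unit = 4.83² × 1.002 / (4×255) = 0.0229172 mm³ per gray-sum
row 0: Σ corner-gray over 14 cells = 8246  → 188.9753
row 1: Σ corner-gray over 14 cells = 6799  → 155.8141
row 2: Σ corner-gray over 14 cells = 6901  → 158.1517
row 3: Σ corner-gray over 14 cells = 8070  → 184.9419
row 4: Σ corner-gray over 14 cells = 6972  → 159.7788
Σ rows: total corner-gray = 36988  → 847.6619 mm³


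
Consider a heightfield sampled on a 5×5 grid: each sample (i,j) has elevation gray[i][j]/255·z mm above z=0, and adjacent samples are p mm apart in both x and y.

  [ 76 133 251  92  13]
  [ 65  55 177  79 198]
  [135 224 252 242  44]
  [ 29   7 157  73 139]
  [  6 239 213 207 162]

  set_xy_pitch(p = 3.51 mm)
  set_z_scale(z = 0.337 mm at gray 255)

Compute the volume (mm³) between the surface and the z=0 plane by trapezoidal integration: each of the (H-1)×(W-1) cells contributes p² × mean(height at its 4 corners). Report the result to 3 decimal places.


35.865

height_mm = gray/255 × 0.337; cell vol = 3.51² × mean(4 corners)
unit = 3.51² × 0.337 / (4×255) = 0.00407046 mm³ per gray-sum
row 0: Σ corner-gray over 4 cells = 1926  → 7.8397
row 1: Σ corner-gray over 4 cells = 2500  → 10.1762
row 2: Σ corner-gray over 4 cells = 2257  → 9.1870
row 3: Σ corner-gray over 4 cells = 2128  → 8.6619
Σ rows: total corner-gray = 8811  → 35.8649 mm³


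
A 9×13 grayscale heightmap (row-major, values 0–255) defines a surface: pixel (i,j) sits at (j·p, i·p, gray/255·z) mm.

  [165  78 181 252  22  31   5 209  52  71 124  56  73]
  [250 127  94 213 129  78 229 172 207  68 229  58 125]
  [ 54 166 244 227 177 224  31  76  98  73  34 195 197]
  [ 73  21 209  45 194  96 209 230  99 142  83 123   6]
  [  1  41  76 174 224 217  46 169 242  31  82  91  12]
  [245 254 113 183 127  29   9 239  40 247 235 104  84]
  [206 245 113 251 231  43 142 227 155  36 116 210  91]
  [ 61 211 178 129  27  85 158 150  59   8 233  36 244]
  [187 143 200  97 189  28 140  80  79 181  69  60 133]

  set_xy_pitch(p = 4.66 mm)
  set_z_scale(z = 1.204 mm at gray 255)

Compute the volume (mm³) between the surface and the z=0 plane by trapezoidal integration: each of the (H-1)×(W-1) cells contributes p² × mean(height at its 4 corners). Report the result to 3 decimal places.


1307.638

height_mm = gray/255 × 1.204; cell vol = 4.66² × mean(4 corners)
unit = 4.66² × 1.204 / (4×255) = 0.0256329 mm³ per gray-sum
row 0: Σ corner-gray over 12 cells = 5983  → 153.3618
row 1: Σ corner-gray over 12 cells = 6924  → 177.4824
row 2: Σ corner-gray over 12 cells = 6322  → 162.0513
row 3: Σ corner-gray over 12 cells = 5780  → 148.1583
row 4: Σ corner-gray over 12 cells = 6288  → 161.1798
row 5: Σ corner-gray over 12 cells = 7324  → 187.7355
row 6: Σ corner-gray over 12 cells = 6688  → 171.4330
row 7: Σ corner-gray over 12 cells = 5705  → 146.2358
Σ rows: total corner-gray = 51014  → 1307.6380 mm³


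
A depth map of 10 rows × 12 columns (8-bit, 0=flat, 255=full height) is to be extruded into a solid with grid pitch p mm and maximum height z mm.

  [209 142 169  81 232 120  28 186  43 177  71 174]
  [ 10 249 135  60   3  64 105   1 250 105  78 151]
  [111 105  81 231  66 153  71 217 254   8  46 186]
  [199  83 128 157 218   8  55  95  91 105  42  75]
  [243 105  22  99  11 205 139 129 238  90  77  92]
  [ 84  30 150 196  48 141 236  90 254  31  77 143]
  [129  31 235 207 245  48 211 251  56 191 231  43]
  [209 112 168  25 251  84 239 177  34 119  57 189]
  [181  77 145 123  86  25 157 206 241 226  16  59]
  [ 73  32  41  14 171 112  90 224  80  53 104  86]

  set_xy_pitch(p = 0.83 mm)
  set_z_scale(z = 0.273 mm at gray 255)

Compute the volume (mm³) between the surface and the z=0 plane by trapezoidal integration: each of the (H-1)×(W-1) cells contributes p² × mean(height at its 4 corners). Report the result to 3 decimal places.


8.982

height_mm = gray/255 × 0.273; cell vol = 0.83² × mean(4 corners)
unit = 0.83² × 0.273 / (4×255) = 0.000184382 mm³ per gray-sum
row 0: Σ corner-gray over 11 cells = 5142  → 0.9481
row 1: Σ corner-gray over 11 cells = 5022  → 0.9260
row 2: Σ corner-gray over 11 cells = 4999  → 0.9217
row 3: Σ corner-gray over 11 cells = 4803  → 0.8856
row 4: Σ corner-gray over 11 cells = 5298  → 0.9769
row 5: Σ corner-gray over 11 cells = 6317  → 1.1647
row 6: Σ corner-gray over 11 cells = 6514  → 1.2011
row 7: Σ corner-gray over 11 cells = 5774  → 1.0646
row 8: Σ corner-gray over 11 cells = 4845  → 0.8933
Σ rows: total corner-gray = 48714  → 8.9820 mm³


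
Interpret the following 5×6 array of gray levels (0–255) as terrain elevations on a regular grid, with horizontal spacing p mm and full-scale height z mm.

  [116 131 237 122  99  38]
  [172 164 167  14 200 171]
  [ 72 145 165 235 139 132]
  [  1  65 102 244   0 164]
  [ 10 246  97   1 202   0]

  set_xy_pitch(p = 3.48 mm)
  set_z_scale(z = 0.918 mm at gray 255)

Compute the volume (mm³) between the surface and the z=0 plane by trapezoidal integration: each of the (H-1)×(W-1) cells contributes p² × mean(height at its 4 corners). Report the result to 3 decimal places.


113.550

height_mm = gray/255 × 0.918; cell vol = 3.48² × mean(4 corners)
unit = 3.48² × 0.918 / (4×255) = 0.0108994 mm³ per gray-sum
row 0: Σ corner-gray over 5 cells = 2765  → 30.1367
row 1: Σ corner-gray over 5 cells = 3005  → 32.7526
row 2: Σ corner-gray over 5 cells = 2559  → 27.8915
row 3: Σ corner-gray over 5 cells = 2089  → 22.7688
Σ rows: total corner-gray = 10418  → 113.5495 mm³


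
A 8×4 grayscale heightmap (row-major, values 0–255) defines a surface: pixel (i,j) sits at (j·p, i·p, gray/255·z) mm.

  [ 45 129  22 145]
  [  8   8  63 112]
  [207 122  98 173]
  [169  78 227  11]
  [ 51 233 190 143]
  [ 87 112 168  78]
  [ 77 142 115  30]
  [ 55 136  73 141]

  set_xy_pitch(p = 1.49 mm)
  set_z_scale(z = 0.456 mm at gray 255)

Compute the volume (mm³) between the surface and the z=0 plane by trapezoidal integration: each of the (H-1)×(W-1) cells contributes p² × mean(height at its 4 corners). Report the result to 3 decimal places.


height_mm = gray/255 × 0.456; cell vol = 1.49² × mean(4 corners)
unit = 1.49² × 0.456 / (4×255) = 0.000992515 mm³ per gray-sum
row 0: Σ corner-gray over 3 cells = 754  → 0.7484
row 1: Σ corner-gray over 3 cells = 1082  → 1.0739
row 2: Σ corner-gray over 3 cells = 1610  → 1.5979
row 3: Σ corner-gray over 3 cells = 1830  → 1.8163
row 4: Σ corner-gray over 3 cells = 1765  → 1.7518
row 5: Σ corner-gray over 3 cells = 1346  → 1.3359
row 6: Σ corner-gray over 3 cells = 1235  → 1.2258
Σ rows: total corner-gray = 9622  → 9.5500 mm³

9.550


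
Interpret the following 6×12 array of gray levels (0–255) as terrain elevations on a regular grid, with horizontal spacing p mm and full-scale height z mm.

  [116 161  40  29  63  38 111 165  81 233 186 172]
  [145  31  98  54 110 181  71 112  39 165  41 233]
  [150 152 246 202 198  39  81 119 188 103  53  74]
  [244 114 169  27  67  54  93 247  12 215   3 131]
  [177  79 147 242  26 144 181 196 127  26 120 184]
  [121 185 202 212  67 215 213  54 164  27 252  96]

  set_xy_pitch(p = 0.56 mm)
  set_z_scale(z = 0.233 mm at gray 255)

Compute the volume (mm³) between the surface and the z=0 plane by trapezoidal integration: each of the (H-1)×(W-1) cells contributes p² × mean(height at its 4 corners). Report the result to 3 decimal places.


1.925

height_mm = gray/255 × 0.233; cell vol = 0.56² × mean(4 corners)
unit = 0.56² × 0.233 / (4×255) = 7.16361e-05 mm³ per gray-sum
row 0: Σ corner-gray over 11 cells = 4684  → 0.3355
row 1: Σ corner-gray over 11 cells = 5168  → 0.3702
row 2: Σ corner-gray over 11 cells = 5363  → 0.3842
row 3: Σ corner-gray over 11 cells = 5314  → 0.3807
row 4: Σ corner-gray over 11 cells = 6336  → 0.4539
Σ rows: total corner-gray = 26865  → 1.9245 mm³


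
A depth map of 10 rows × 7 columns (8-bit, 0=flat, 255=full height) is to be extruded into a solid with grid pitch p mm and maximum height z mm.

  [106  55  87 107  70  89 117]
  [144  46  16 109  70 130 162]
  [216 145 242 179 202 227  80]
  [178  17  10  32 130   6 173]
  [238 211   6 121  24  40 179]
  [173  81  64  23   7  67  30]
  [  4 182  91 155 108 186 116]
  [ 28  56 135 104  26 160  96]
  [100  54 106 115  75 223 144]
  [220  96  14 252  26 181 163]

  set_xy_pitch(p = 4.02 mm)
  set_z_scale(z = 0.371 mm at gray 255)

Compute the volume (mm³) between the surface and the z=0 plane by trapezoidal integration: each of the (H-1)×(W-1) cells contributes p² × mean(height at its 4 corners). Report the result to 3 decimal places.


132.877

height_mm = gray/255 × 0.371; cell vol = 4.02² × mean(4 corners)
unit = 4.02² × 0.371 / (4×255) = 0.00587795 mm³ per gray-sum
row 0: Σ corner-gray over 6 cells = 2087  → 12.2673
row 1: Σ corner-gray over 6 cells = 3334  → 19.5971
row 2: Σ corner-gray over 6 cells = 3027  → 17.7926
row 3: Σ corner-gray over 6 cells = 1962  → 11.5325
row 4: Σ corner-gray over 6 cells = 1908  → 11.2151
row 5: Σ corner-gray over 6 cells = 2251  → 13.2313
row 6: Σ corner-gray over 6 cells = 2650  → 15.5766
row 7: Σ corner-gray over 6 cells = 2476  → 14.5538
row 8: Σ corner-gray over 6 cells = 2911  → 17.1107
Σ rows: total corner-gray = 22606  → 132.8769 mm³


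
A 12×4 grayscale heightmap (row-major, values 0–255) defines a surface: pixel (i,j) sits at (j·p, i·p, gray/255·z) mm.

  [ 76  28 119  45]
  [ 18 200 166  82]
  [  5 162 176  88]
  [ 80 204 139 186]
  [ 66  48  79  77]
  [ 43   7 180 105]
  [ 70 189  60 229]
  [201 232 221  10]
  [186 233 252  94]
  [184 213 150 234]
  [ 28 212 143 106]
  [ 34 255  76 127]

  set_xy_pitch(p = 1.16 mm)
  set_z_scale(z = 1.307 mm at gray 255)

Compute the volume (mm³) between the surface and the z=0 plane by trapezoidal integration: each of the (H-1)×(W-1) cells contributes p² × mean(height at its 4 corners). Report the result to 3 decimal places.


31.874

height_mm = gray/255 × 1.307; cell vol = 1.16² × mean(4 corners)
unit = 1.16² × 1.307 / (4×255) = 0.00172421 mm³ per gray-sum
row 0: Σ corner-gray over 3 cells = 1247  → 2.1501
row 1: Σ corner-gray over 3 cells = 1601  → 2.7605
row 2: Σ corner-gray over 3 cells = 1721  → 2.9674
row 3: Σ corner-gray over 3 cells = 1349  → 2.3260
row 4: Σ corner-gray over 3 cells = 919  → 1.5846
row 5: Σ corner-gray over 3 cells = 1319  → 2.2742
row 6: Σ corner-gray over 3 cells = 1914  → 3.3001
row 7: Σ corner-gray over 3 cells = 2367  → 4.0812
row 8: Σ corner-gray over 3 cells = 2394  → 4.1278
row 9: Σ corner-gray over 3 cells = 1988  → 3.4277
row 10: Σ corner-gray over 3 cells = 1667  → 2.8743
Σ rows: total corner-gray = 18486  → 31.8738 mm³


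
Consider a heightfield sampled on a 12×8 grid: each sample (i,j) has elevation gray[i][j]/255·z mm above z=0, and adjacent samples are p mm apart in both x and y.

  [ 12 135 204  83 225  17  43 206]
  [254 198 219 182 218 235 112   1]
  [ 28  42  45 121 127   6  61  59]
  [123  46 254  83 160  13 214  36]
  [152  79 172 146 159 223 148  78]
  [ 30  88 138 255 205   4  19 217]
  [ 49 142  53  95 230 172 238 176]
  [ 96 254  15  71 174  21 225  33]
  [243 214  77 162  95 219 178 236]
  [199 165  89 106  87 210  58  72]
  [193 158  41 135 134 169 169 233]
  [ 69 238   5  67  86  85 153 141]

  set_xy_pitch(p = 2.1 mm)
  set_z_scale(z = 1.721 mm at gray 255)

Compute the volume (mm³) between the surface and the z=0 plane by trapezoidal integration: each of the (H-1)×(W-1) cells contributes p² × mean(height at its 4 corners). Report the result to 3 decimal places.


302.379

height_mm = gray/255 × 1.721; cell vol = 2.1² × mean(4 corners)
unit = 2.1² × 1.721 / (4×255) = 0.00744079 mm³ per gray-sum
row 0: Σ corner-gray over 7 cells = 4215  → 31.3629
row 1: Σ corner-gray over 7 cells = 3474  → 25.8493
row 2: Σ corner-gray over 7 cells = 2590  → 19.2717
row 3: Σ corner-gray over 7 cells = 3783  → 28.1485
row 4: Σ corner-gray over 7 cells = 3749  → 27.8955
row 5: Σ corner-gray over 7 cells = 3750  → 27.9030
row 6: Σ corner-gray over 7 cells = 3734  → 27.7839
row 7: Σ corner-gray over 7 cells = 4018  → 29.8971
row 8: Σ corner-gray over 7 cells = 4070  → 30.2840
row 9: Σ corner-gray over 7 cells = 3739  → 27.8211
row 10: Σ corner-gray over 7 cells = 3516  → 26.1618
Σ rows: total corner-gray = 40638  → 302.3790 mm³


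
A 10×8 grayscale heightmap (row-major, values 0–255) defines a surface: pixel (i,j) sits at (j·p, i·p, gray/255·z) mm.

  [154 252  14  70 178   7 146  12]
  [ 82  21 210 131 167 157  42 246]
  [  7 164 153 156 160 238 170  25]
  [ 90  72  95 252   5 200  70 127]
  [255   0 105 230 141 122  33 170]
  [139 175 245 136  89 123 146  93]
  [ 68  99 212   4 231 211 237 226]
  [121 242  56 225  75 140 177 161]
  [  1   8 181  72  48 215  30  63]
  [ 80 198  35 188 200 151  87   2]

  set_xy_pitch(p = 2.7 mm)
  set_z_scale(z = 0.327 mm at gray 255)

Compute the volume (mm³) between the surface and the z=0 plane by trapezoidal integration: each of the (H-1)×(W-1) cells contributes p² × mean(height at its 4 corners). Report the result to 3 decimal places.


height_mm = gray/255 × 0.327; cell vol = 2.7² × mean(4 corners)
unit = 2.7² × 0.327 / (4×255) = 0.00233709 mm³ per gray-sum
row 0: Σ corner-gray over 7 cells = 3284  → 7.6750
row 1: Σ corner-gray over 7 cells = 3898  → 9.1100
row 2: Σ corner-gray over 7 cells = 3719  → 8.6916
row 3: Σ corner-gray over 7 cells = 3292  → 7.6937
row 4: Σ corner-gray over 7 cells = 3747  → 8.7571
row 5: Σ corner-gray over 7 cells = 4342  → 10.1476
row 6: Σ corner-gray over 7 cells = 4394  → 10.2692
row 7: Σ corner-gray over 7 cells = 3284  → 7.6750
row 8: Σ corner-gray over 7 cells = 2972  → 6.9458
Σ rows: total corner-gray = 32932  → 76.9650 mm³

76.965


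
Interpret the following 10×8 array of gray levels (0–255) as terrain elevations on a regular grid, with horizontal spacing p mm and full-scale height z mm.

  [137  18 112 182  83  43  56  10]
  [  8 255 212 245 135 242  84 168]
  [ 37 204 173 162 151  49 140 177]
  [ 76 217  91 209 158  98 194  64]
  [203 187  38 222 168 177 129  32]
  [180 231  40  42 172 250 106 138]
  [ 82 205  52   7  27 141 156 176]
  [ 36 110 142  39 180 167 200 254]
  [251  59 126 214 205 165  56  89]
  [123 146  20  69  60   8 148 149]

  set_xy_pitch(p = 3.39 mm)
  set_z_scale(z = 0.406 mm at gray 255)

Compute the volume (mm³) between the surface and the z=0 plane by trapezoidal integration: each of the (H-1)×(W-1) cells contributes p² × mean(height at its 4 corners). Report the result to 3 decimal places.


height_mm = gray/255 × 0.406; cell vol = 3.39² × mean(4 corners)
unit = 3.39² × 0.406 / (4×255) = 0.00457431 mm³ per gray-sum
row 0: Σ corner-gray over 7 cells = 3657  → 16.7282
row 1: Σ corner-gray over 7 cells = 4494  → 20.5569
row 2: Σ corner-gray over 7 cells = 4046  → 18.5076
row 3: Σ corner-gray over 7 cells = 4151  → 18.9879
row 4: Σ corner-gray over 7 cells = 4077  → 18.6494
row 5: Σ corner-gray over 7 cells = 3434  → 15.7082
row 6: Σ corner-gray over 7 cells = 3400  → 15.5526
row 7: Σ corner-gray over 7 cells = 3956  → 18.0960
row 8: Σ corner-gray over 7 cells = 3164  → 14.4731
Σ rows: total corner-gray = 34379  → 157.2601 mm³

157.260


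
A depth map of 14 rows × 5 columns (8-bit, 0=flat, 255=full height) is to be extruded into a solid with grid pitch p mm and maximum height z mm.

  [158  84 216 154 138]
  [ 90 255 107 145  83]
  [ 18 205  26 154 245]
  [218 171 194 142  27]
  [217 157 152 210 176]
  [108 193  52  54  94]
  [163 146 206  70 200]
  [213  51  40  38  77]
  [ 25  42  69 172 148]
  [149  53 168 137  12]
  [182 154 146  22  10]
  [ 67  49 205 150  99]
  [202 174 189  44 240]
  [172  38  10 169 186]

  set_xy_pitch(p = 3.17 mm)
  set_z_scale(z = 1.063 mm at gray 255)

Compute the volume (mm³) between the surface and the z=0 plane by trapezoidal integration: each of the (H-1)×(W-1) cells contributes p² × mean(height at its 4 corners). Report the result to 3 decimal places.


275.323

height_mm = gray/255 × 1.063; cell vol = 3.17² × mean(4 corners)
unit = 3.17² × 1.063 / (4×255) = 0.0104725 mm³ per gray-sum
row 0: Σ corner-gray over 4 cells = 2391  → 25.0398
row 1: Σ corner-gray over 4 cells = 2220  → 23.2490
row 2: Σ corner-gray over 4 cells = 2292  → 24.0030
row 3: Σ corner-gray over 4 cells = 2690  → 28.1711
row 4: Σ corner-gray over 4 cells = 2231  → 23.3642
row 5: Σ corner-gray over 4 cells = 2007  → 21.0184
row 6: Σ corner-gray over 4 cells = 1755  → 18.3793
row 7: Σ corner-gray over 4 cells = 1287  → 13.4781
row 8: Σ corner-gray over 4 cells = 1616  → 16.9236
row 9: Σ corner-gray over 4 cells = 1713  → 17.9394
row 10: Σ corner-gray over 4 cells = 1810  → 18.9553
row 11: Σ corner-gray over 4 cells = 2230  → 23.3537
row 12: Σ corner-gray over 4 cells = 2048  → 21.4477
Σ rows: total corner-gray = 26290  → 275.3228 mm³


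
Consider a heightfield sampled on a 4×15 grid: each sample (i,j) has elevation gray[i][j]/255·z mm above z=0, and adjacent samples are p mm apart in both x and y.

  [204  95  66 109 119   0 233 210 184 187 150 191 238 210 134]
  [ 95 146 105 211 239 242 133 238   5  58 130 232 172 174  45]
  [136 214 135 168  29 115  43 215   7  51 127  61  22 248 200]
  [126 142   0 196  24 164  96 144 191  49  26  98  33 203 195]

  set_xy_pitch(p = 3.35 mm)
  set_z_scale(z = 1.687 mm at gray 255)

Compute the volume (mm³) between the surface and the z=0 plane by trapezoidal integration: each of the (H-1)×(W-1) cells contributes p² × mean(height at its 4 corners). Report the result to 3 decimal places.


height_mm = gray/255 × 1.687; cell vol = 3.35² × mean(4 corners)
unit = 3.35² × 1.687 / (4×255) = 0.0185611 mm³ per gray-sum
row 0: Σ corner-gray over 14 cells = 8632  → 160.2197
row 1: Σ corner-gray over 14 cells = 7516  → 139.5055
row 2: Σ corner-gray over 14 cells = 6259  → 116.1741
Σ rows: total corner-gray = 22407  → 415.8993 mm³

415.899


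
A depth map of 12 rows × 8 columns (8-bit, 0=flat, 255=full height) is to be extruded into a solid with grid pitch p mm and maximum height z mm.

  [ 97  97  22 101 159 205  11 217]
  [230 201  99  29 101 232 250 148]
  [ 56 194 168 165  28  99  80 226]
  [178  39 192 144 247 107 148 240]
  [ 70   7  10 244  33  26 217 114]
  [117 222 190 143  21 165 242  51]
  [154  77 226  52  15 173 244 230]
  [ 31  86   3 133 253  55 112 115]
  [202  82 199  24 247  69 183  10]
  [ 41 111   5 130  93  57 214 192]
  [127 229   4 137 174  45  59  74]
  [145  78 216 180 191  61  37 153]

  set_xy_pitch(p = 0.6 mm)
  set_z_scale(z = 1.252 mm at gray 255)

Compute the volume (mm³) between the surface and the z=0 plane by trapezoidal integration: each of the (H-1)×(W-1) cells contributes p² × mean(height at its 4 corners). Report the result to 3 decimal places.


17.090

height_mm = gray/255 × 1.252; cell vol = 0.6² × mean(4 corners)
unit = 0.6² × 1.252 / (4×255) = 0.000441882 mm³ per gray-sum
row 0: Σ corner-gray over 7 cells = 3706  → 1.6376
row 1: Σ corner-gray over 7 cells = 3952  → 1.7463
row 2: Σ corner-gray over 7 cells = 3922  → 1.7331
row 3: Σ corner-gray over 7 cells = 3430  → 1.5157
row 4: Σ corner-gray over 7 cells = 3392  → 1.4989
row 5: Σ corner-gray over 7 cells = 4092  → 1.8082
row 6: Σ corner-gray over 7 cells = 3388  → 1.4971
row 7: Σ corner-gray over 7 cells = 3250  → 1.4361
row 8: Σ corner-gray over 7 cells = 3273  → 1.4463
row 9: Σ corner-gray over 7 cells = 2950  → 1.3036
row 10: Σ corner-gray over 7 cells = 3321  → 1.4675
Σ rows: total corner-gray = 38676  → 17.0902 mm³


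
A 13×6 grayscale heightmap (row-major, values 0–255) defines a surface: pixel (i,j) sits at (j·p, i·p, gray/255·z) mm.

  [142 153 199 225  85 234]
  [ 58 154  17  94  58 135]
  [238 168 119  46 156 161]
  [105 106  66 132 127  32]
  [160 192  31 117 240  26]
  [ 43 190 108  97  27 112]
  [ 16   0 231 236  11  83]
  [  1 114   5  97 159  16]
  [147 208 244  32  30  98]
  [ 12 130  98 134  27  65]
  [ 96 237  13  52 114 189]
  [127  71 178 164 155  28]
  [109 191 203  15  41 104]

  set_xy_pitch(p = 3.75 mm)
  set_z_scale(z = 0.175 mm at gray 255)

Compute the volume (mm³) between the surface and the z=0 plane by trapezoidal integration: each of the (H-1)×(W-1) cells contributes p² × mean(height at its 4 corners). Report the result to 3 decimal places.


height_mm = gray/255 × 0.175; cell vol = 3.75² × mean(4 corners)
unit = 3.75² × 0.175 / (4×255) = 0.00241268 mm³ per gray-sum
row 0: Σ corner-gray over 5 cells = 2539  → 6.1258
row 1: Σ corner-gray over 5 cells = 2216  → 5.3465
row 2: Σ corner-gray over 5 cells = 2376  → 5.7325
row 3: Σ corner-gray over 5 cells = 2345  → 5.6577
row 4: Σ corner-gray over 5 cells = 2345  → 5.6577
row 5: Σ corner-gray over 5 cells = 2054  → 4.9557
row 6: Σ corner-gray over 5 cells = 1822  → 4.3959
row 7: Σ corner-gray over 5 cells = 2040  → 4.9219
row 8: Σ corner-gray over 5 cells = 2128  → 5.1342
row 9: Σ corner-gray over 5 cells = 1972  → 4.7578
row 10: Σ corner-gray over 5 cells = 2408  → 5.8097
row 11: Σ corner-gray over 5 cells = 2404  → 5.8001
Σ rows: total corner-gray = 26649  → 64.2956 mm³

64.296


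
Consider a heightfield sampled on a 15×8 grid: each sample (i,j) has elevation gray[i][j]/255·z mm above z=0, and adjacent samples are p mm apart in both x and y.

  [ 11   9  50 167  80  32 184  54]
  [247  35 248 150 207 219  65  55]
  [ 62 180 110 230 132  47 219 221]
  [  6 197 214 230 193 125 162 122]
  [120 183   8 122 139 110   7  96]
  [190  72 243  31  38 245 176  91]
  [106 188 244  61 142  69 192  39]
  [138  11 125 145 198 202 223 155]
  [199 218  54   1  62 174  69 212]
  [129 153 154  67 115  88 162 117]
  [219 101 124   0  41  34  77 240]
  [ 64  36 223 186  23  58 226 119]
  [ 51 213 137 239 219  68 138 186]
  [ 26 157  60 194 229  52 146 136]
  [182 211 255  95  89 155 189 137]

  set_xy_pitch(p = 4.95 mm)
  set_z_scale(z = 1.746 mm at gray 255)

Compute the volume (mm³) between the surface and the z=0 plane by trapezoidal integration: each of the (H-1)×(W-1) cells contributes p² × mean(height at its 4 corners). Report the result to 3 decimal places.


2174.636

height_mm = gray/255 × 1.746; cell vol = 4.95² × mean(4 corners)
unit = 4.95² × 1.746 / (4×255) = 0.0419425 mm³ per gray-sum
row 0: Σ corner-gray over 7 cells = 3259  → 136.6907
row 1: Σ corner-gray over 7 cells = 4269  → 179.0526
row 2: Σ corner-gray over 7 cells = 4489  → 188.2799
row 3: Σ corner-gray over 7 cells = 3724  → 156.1939
row 4: Σ corner-gray over 7 cells = 3245  → 136.1035
row 5: Σ corner-gray over 7 cells = 3828  → 160.5559
row 6: Σ corner-gray over 7 cells = 4038  → 169.3639
row 7: Σ corner-gray over 7 cells = 3668  → 153.8451
row 8: Σ corner-gray over 7 cells = 3291  → 138.0328
row 9: Σ corner-gray over 7 cells = 2937  → 123.1852
row 10: Σ corner-gray over 7 cells = 2900  → 121.6333
row 11: Σ corner-gray over 7 cells = 3952  → 165.7568
row 12: Σ corner-gray over 7 cells = 4103  → 172.0901
row 13: Σ corner-gray over 7 cells = 4145  → 173.8517
Σ rows: total corner-gray = 51848  → 2174.6355 mm³


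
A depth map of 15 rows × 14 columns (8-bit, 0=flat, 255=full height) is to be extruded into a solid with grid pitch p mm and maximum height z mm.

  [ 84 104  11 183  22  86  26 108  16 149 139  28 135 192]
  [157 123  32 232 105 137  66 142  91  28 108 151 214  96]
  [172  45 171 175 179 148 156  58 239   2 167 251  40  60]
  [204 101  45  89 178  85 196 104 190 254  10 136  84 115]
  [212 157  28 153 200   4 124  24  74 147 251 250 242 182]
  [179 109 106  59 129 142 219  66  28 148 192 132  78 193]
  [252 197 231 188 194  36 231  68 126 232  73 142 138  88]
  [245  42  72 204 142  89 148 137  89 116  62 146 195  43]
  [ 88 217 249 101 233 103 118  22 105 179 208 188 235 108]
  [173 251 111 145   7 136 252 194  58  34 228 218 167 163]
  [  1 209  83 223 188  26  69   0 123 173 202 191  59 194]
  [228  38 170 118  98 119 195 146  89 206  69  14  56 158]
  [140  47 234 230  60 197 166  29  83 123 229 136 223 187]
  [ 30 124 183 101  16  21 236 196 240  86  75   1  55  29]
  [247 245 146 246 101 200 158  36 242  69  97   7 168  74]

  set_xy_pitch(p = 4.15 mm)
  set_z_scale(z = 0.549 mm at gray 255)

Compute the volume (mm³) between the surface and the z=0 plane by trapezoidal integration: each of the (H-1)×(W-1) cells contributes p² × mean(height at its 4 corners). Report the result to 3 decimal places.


888.590

height_mm = gray/255 × 0.549; cell vol = 4.15² × mean(4 corners)
unit = 4.15² × 0.549 / (4×255) = 0.00926976 mm³ per gray-sum
row 0: Σ corner-gray over 13 cells = 5401  → 50.0660
row 1: Σ corner-gray over 13 cells = 6605  → 61.2267
row 2: Σ corner-gray over 13 cells = 6757  → 62.6358
row 3: Σ corner-gray over 13 cells = 6965  → 64.5639
row 4: Σ corner-gray over 13 cells = 6890  → 63.8686
row 5: Σ corner-gray over 13 cells = 7240  → 67.1130
row 6: Σ corner-gray over 13 cells = 7224  → 66.9647
row 7: Σ corner-gray over 13 cells = 7284  → 67.5209
row 8: Σ corner-gray over 13 cells = 8050  → 74.6215
row 9: Σ corner-gray over 13 cells = 7225  → 66.9740
row 10: Σ corner-gray over 13 cells = 6309  → 58.4829
row 11: Σ corner-gray over 13 cells = 6863  → 63.6183
row 12: Σ corner-gray over 13 cells = 6568  → 60.8838
row 13: Σ corner-gray over 13 cells = 6478  → 60.0495
Σ rows: total corner-gray = 95859  → 888.5897 mm³


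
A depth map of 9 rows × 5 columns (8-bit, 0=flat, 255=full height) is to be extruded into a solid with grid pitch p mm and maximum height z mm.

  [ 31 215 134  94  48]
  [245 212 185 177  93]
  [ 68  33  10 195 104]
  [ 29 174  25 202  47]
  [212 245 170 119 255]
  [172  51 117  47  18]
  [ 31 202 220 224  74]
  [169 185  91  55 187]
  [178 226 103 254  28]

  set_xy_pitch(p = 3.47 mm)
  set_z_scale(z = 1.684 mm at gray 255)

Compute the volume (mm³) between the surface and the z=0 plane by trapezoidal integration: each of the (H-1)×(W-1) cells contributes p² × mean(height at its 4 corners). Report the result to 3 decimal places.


height_mm = gray/255 × 1.684; cell vol = 3.47² × mean(4 corners)
unit = 3.47² × 1.684 / (4×255) = 0.0198793 mm³ per gray-sum
row 0: Σ corner-gray over 4 cells = 2451  → 48.7241
row 1: Σ corner-gray over 4 cells = 2134  → 42.4224
row 2: Σ corner-gray over 4 cells = 1526  → 30.3358
row 3: Σ corner-gray over 4 cells = 2413  → 47.9687
row 4: Σ corner-gray over 4 cells = 2155  → 42.8399
row 5: Σ corner-gray over 4 cells = 2017  → 40.0965
row 6: Σ corner-gray over 4 cells = 2415  → 48.0085
row 7: Σ corner-gray over 4 cells = 2390  → 47.5115
Σ rows: total corner-gray = 17501  → 347.9075 mm³

347.907


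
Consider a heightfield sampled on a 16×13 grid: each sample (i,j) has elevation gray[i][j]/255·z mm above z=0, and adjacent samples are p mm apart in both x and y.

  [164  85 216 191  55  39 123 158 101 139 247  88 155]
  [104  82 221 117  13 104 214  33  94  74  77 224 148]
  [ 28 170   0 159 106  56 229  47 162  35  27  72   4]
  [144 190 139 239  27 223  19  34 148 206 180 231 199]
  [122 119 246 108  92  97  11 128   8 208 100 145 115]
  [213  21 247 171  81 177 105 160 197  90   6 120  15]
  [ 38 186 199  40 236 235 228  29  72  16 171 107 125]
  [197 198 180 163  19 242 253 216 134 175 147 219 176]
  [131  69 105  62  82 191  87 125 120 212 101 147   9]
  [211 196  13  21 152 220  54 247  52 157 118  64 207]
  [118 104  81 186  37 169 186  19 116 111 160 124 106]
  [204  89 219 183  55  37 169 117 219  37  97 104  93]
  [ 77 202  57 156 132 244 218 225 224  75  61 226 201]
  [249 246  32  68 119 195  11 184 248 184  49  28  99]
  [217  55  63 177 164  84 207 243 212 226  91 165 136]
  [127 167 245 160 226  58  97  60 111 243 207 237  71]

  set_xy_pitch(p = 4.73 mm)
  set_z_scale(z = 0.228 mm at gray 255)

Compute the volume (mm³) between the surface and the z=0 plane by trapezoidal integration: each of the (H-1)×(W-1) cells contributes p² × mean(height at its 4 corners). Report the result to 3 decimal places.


height_mm = gray/255 × 0.228; cell vol = 4.73² × mean(4 corners)
unit = 4.73² × 0.228 / (4×255) = 0.005001 mm³ per gray-sum
row 0: Σ corner-gray over 12 cells = 5961  → 29.8110
row 1: Σ corner-gray over 12 cells = 4916  → 24.5849
row 2: Σ corner-gray over 12 cells = 5773  → 28.8708
row 3: Σ corner-gray over 12 cells = 6376  → 31.8864
row 4: Σ corner-gray over 12 cells = 5739  → 28.7007
row 5: Σ corner-gray over 12 cells = 6179  → 30.9012
row 6: Σ corner-gray over 12 cells = 7466  → 37.3375
row 7: Σ corner-gray over 12 cells = 7007  → 35.0420
row 8: Σ corner-gray over 12 cells = 5748  → 28.7458
row 9: Σ corner-gray over 12 cells = 5816  → 29.0858
row 10: Σ corner-gray over 12 cells = 5759  → 28.8008
row 11: Σ corner-gray over 12 cells = 6867  → 34.3419
row 12: Σ corner-gray over 12 cells = 6994  → 34.9770
row 13: Σ corner-gray over 12 cells = 6803  → 34.0218
row 14: Σ corner-gray over 12 cells = 7547  → 37.7426
Σ rows: total corner-gray = 94951  → 474.8501 mm³

474.850
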